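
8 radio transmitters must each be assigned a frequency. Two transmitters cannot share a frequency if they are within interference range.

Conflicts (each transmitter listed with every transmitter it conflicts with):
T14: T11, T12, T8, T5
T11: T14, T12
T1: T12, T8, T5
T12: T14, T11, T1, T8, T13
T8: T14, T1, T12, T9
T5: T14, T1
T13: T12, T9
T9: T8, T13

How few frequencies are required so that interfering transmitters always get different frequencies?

3

T1, T12, T8 are mutually in conflict, so at least 3 frequencies are needed.
3 frequencies suffice: frequency 1 → {T12, T5, T9}; frequency 2 → {T14, T1, T13}; frequency 3 → {T11, T8}. No two conflicting transmitters share a frequency.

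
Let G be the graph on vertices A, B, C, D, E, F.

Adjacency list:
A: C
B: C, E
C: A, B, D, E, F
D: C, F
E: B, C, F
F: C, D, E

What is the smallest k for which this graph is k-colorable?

3

B, C, E form a triangle, so at least 3 colors are needed.
One proper 3-coloring: A=blue, B=green, C=red, D=blue, E=blue, F=green. Every edge joins two different colors.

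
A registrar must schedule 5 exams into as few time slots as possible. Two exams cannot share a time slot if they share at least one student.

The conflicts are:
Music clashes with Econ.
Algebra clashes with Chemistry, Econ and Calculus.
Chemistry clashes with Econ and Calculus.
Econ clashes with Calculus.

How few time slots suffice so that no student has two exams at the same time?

4

Algebra, Chemistry, Econ, Calculus are mutually in conflict, so at least 4 time slots are needed.
4 time slots suffice: time slot 1 → {Econ}; time slot 2 → {Music, Algebra}; time slot 3 → {Chemistry}; time slot 4 → {Calculus}. Every pair that conflicts lands in different time slots.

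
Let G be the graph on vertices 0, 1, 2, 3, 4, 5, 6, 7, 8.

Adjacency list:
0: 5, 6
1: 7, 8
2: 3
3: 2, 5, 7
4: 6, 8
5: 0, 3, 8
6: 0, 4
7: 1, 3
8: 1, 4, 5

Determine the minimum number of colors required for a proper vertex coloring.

The cycle 7-1-8-5-3-7 has odd length 5, so it cannot be 2-colored; at least 3 colors are needed.
3 colors suffice: 0=green, 1=blue, 2=blue, 3=red, 4=blue, 5=blue, 6=red, 7=green, 8=red. Every edge joins two different colors.

3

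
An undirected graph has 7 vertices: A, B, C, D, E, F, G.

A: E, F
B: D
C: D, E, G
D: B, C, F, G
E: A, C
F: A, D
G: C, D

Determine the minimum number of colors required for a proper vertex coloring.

3

C, D, G are mutually adjacent, so at least 3 colors are needed.
3 colors suffice: color 1 → {D, E}; color 2 → {A, B, C}; color 3 → {F, G}. No two adjacent vertices share a color.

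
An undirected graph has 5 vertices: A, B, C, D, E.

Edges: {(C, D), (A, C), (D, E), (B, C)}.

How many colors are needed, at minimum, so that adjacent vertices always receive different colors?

C and D are adjacent, so at least 2 colors are needed.
2 colors suffice: color 1 → {C, E}; color 2 → {A, B, D}. No two adjacent vertices share a color.

2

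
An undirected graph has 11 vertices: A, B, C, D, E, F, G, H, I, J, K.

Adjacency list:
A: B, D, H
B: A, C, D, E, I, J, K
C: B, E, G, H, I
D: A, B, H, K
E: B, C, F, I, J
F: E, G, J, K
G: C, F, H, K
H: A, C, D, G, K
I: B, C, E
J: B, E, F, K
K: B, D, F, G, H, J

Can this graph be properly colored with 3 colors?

B, C, E, I are mutually adjacent (a clique of size 4), so at least 4 colors are needed.
So 3 colors are not enough.

No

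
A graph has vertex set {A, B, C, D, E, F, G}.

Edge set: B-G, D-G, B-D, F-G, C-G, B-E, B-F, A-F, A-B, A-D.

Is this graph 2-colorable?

No

A, B, F are pairwise adjacent, so at least 3 colors are needed.
So 2 colors are not enough.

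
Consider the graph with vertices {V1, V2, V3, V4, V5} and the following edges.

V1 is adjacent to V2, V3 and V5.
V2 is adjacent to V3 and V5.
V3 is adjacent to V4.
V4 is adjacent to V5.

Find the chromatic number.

V1, V2, V3 are pairwise adjacent, so at least 3 colors are needed.
3 colors suffice: color red → {V2, V4}; color blue → {V1}; color green → {V3, V5}. Every edge joins two different colors.

3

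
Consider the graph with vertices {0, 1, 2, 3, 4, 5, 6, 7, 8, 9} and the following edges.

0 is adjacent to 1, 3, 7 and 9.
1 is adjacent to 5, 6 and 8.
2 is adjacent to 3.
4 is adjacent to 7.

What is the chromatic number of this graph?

1 and 8 are adjacent, so at least 2 colors are needed.
A valid assignment using 2 colors: 0=a, 1=b, 2=a, 3=b, 4=a, 5=a, 6=a, 7=b, 8=a, 9=b. No two adjacent vertices share a color.

2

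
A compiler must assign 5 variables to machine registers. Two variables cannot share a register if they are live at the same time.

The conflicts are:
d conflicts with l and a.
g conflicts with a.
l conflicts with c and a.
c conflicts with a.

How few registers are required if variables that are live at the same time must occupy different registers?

d, l, a pairwise conflict, so at least 3 registers are needed.
A valid assignment using 3 registers: d=3, g=2, l=2, c=3, a=1. Each listed conflict is separated.

3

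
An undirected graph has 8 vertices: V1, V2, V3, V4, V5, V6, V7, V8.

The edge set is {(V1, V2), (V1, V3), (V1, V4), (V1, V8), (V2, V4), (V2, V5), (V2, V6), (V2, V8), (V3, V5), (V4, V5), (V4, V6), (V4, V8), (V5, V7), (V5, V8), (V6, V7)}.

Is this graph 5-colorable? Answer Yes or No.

Yes

The chromatic number is 4. V2, V4, V5, V8 form a clique, so at least 4 colors are needed.
4 colors suffice: V1=3, V2=2, V3=1, V4=1, V5=3, V6=3, V7=1, V8=4.
Since 5 ≥ 4, a proper 5-coloring certainly exists.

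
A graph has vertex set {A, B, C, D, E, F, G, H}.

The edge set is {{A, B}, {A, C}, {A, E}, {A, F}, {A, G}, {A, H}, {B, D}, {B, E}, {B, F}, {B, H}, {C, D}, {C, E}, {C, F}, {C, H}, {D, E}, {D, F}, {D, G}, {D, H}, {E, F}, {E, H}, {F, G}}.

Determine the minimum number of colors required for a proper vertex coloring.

4

C, D, E, F are mutually adjacent (a clique of size 4), so at least 4 colors are needed.
4 colors suffice: color red → {F, H}; color blue → {A, D}; color green → {E, G}; color yellow → {B, C}. Each edge has distinct colors on its endpoints.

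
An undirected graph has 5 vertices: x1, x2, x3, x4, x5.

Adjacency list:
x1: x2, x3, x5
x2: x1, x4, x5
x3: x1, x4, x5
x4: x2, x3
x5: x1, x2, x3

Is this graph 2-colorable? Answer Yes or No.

x1, x2, x5 are mutually adjacent, so at least 3 colors are needed.
So 2 colors are not enough.

No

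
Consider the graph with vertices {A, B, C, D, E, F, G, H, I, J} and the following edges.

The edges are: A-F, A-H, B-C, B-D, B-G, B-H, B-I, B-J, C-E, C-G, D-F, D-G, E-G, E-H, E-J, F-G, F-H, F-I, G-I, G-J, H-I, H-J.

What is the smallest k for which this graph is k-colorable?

3

E, H, J are pairwise adjacent, so at least 3 colors are needed.
3 colors suffice: color 1 → {G, H}; color 2 → {B, E, F}; color 3 → {A, C, D, I, J}. No two adjacent vertices share a color.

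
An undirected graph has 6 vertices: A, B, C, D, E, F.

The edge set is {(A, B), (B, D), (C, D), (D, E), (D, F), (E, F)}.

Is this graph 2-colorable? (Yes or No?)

No

D, E, F are pairwise adjacent, so at least 3 colors are needed.
So 2 colors are not enough.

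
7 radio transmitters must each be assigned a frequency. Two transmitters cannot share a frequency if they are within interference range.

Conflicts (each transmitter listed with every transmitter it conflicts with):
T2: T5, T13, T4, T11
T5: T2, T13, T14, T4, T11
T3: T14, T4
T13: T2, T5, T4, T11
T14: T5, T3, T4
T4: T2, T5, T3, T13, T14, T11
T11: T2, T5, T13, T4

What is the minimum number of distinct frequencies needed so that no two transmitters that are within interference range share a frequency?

T2, T5, T13, T4, T11 pairwise conflict, so at least 5 frequencies are needed.
Using 5 frequencies: T2=3, T5=2, T3=2, T13=5, T14=3, T4=1, T11=4. No two conflicting transmitters share a frequency.

5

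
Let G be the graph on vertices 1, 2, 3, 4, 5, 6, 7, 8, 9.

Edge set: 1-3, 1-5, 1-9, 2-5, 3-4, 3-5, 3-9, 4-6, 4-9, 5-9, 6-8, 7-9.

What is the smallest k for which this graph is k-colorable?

1, 3, 5, 9 are mutually adjacent (a clique of size 4), so at least 4 colors are needed.
One proper 4-coloring: 1=yellow, 2=red, 3=blue, 4=green, 5=green, 6=red, 7=blue, 8=blue, 9=red. No two adjacent vertices share a color.

4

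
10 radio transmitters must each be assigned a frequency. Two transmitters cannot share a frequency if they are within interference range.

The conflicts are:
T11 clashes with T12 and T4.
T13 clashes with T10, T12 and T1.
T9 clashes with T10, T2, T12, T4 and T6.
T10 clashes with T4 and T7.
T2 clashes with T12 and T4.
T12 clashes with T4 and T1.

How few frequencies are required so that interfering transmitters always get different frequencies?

T9, T2, T12, T4 all conflict with each other, so at least 4 frequencies are needed.
4 frequencies suffice: T11=3, T13=2, T9=3, T10=1, T2=4, T12=1, T4=2, T7=2, T1=3, T6=1. Each listed conflict is separated.

4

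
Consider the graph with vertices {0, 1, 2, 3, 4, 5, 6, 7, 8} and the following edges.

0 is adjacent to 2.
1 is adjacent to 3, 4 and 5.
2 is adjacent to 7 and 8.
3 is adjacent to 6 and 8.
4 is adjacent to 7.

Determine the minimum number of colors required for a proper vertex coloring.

2

1 and 3 are adjacent, so at least 2 colors are needed.
2 colors suffice: 0=red, 1=red, 2=blue, 3=blue, 4=blue, 5=blue, 6=red, 7=red, 8=red. Every edge joins two different colors.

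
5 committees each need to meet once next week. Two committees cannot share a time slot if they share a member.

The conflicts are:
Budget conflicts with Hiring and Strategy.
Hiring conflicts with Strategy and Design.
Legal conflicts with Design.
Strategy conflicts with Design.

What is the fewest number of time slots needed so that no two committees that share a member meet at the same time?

Budget, Hiring, Strategy are mutually in conflict, so at least 3 time slots are needed.
3 time slots suffice: time slot 1 → {Legal, Strategy}; time slot 2 → {Hiring}; time slot 3 → {Budget, Design}. Every pair that conflicts lands in different time slots.

3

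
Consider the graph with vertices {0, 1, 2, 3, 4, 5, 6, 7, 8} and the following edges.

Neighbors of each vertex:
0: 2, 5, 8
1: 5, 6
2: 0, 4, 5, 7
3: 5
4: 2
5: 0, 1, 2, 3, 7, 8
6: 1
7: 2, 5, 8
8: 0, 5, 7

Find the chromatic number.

3

2, 5, 7 are mutually adjacent, so at least 3 colors are needed.
3 colors suffice: 0=green, 1=blue, 2=blue, 3=blue, 4=red, 5=red, 6=red, 7=green, 8=blue. No two adjacent vertices share a color.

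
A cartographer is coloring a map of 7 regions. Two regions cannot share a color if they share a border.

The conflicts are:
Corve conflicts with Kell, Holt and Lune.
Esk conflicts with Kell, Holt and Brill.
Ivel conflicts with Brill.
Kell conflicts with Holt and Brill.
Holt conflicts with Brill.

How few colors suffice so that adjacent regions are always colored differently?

4

Esk, Kell, Holt, Brill pairwise conflict, so at least 4 colors are needed.
4 colors suffice: color 1 → {Corve, Brill}; color 2 → {Ivel, Holt, Lune}; color 3 → {Kell}; color 4 → {Esk}. Every pair that conflicts lands in different colors.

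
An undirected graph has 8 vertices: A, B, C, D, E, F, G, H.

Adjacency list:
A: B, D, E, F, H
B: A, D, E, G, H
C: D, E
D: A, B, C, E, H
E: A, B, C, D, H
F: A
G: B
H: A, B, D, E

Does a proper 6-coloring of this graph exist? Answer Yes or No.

Yes

The chromatic number is 5. A, B, D, E, H are pairwise adjacent (a clique of size 5), so at least 5 colors are needed.
5 colors suffice: A=4, B=1, C=1, D=3, E=2, F=1, G=2, H=5.
Since 6 ≥ 5, a proper 6-coloring certainly exists.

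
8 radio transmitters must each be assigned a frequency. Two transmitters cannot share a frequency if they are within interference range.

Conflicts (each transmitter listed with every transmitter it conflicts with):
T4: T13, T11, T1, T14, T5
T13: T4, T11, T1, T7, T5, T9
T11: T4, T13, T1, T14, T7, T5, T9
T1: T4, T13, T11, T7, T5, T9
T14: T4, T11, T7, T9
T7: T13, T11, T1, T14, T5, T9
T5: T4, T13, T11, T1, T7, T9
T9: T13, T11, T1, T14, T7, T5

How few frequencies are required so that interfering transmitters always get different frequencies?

6

T13, T11, T1, T7, T5, T9 pairwise conflict, so at least 6 frequencies are needed.
A valid assignment using 6 frequencies: T4=3, T13=2, T11=1, T1=4, T14=2, T7=6, T5=5, T9=3. Each listed conflict is separated.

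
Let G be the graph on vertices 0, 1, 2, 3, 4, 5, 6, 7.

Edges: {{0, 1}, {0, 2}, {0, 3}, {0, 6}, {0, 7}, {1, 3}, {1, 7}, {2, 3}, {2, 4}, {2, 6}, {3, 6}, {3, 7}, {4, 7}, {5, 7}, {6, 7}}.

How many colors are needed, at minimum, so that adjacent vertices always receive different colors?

0, 3, 6, 7 form a clique, so at least 4 colors are needed.
4 colors suffice: color red → {2, 7}; color blue → {0, 4, 5}; color green → {3}; color yellow → {1, 6}. Each edge has distinct colors on its endpoints.

4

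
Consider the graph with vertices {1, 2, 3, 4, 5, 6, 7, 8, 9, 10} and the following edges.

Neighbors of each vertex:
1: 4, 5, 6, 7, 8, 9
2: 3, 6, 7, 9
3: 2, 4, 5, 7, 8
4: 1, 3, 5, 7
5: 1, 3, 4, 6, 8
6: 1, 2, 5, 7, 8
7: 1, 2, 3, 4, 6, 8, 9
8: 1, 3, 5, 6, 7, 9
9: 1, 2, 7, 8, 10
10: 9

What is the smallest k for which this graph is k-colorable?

4

1, 6, 7, 8 are pairwise adjacent (a clique of size 4), so at least 4 colors are needed.
4 colors suffice: color a → {5, 7, 10}; color b → {2, 4, 8}; color c → {1, 3}; color d → {6, 9}. Each edge has distinct colors on its endpoints.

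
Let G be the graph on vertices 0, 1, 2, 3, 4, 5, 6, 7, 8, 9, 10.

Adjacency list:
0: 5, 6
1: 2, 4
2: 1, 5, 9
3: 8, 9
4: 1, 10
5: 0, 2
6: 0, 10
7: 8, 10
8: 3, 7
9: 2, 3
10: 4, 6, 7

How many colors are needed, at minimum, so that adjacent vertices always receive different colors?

The cycle 4-10-6-0-5-2-1-4 has odd length 7, so it cannot be 2-colored; at least 3 colors are needed.
3 colors suffice: color a → {0, 2, 3, 10}; color b → {4, 5, 6, 7, 9}; color c → {1, 8}. Each edge has distinct colors on its endpoints.

3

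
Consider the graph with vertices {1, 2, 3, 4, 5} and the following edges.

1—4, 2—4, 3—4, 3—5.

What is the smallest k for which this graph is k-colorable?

2

1 and 4 are adjacent, so at least 2 colors are needed.
A valid assignment using 2 colors: 1=blue, 2=blue, 3=blue, 4=red, 5=red. No two adjacent vertices share a color.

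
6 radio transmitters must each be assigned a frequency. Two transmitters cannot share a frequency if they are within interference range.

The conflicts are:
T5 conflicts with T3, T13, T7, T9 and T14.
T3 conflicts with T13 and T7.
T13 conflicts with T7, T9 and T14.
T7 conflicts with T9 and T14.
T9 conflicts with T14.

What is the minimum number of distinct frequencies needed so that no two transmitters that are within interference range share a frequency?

T5, T13, T7, T9, T14 pairwise conflict, so at least 5 frequencies are needed.
A valid assignment using 5 frequencies: T5=2, T3=4, T13=1, T7=3, T9=4, T14=5. Every pair that conflicts lands in different frequencies.

5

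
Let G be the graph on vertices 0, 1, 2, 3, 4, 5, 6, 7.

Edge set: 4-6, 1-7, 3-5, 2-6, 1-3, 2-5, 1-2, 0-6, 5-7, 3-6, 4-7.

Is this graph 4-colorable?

Yes

The chromatic number is 3. The cycle 6-3-1-7-4-6 has odd length 5, so it cannot be 2-colored; at least 3 colors are needed.
A valid assignment using 3 colors: 0=b, 1=a, 2=b, 3=b, 4=c, 5=a, 6=a, 7=b.
Since 4 ≥ 3, a proper 4-coloring certainly exists.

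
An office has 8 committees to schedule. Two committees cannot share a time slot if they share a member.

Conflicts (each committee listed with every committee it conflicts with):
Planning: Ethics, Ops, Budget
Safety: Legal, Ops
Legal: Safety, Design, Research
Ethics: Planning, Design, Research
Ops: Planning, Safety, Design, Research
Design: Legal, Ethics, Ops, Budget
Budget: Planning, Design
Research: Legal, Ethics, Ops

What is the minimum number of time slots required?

2

Safety and Legal conflict, so at least 2 time slots are needed.
2 time slots suffice: time slot 1 → {Planning, Safety, Design, Research}; time slot 2 → {Legal, Ethics, Ops, Budget}. Each listed conflict is separated.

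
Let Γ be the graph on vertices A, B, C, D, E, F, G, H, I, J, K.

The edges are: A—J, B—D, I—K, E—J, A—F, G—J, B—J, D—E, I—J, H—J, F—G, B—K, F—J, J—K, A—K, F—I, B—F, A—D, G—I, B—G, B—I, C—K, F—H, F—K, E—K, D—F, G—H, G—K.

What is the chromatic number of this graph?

6

B, F, G, I, J, K form a clique, so at least 6 colors are needed.
6 colors suffice: color 1 → {D, H, K}; color 2 → {C, J}; color 3 → {E, F}; color 4 → {A, B}; color 5 → {G}; color 6 → {I}. Every edge joins two different colors.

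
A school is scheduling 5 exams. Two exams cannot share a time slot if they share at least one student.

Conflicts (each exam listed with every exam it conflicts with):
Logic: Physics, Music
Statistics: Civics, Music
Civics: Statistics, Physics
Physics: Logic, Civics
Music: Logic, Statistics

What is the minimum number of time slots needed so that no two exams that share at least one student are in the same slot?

3

The cycle Music-Logic-Physics-Civics-Statistics-Music has odd length 5, so it cannot be 2-colored; at least 3 time slots are needed.
3 time slots suffice: Logic=2, Statistics=1, Civics=2, Physics=1, Music=3. No two conflicting exams share a time slot.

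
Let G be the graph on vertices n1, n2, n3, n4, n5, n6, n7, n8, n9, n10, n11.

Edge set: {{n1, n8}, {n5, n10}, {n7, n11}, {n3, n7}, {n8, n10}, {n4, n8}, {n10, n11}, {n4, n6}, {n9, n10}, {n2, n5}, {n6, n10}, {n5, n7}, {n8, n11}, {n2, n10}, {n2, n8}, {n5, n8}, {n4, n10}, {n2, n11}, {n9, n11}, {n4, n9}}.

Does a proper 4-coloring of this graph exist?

The chromatic number is 4. n2, n5, n8, n10 are pairwise adjacent (a clique of size 4), so at least 4 colors are needed.
A valid assignment using 4 colors: n1=1, n2=4, n3=2, n4=3, n5=3, n6=2, n7=1, n8=2, n9=2, n10=1, n11=3.
That is already a proper 4-coloring.

Yes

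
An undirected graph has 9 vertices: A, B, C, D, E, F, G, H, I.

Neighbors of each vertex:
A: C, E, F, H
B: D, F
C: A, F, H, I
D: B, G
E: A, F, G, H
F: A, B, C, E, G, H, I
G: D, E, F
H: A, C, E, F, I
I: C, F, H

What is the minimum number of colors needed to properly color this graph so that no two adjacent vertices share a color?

C, F, H, I form a clique, so at least 4 colors are needed.
One proper 4-coloring: A=4, B=2, C=3, D=1, E=3, F=1, G=2, H=2, I=4. Every edge joins two different colors.

4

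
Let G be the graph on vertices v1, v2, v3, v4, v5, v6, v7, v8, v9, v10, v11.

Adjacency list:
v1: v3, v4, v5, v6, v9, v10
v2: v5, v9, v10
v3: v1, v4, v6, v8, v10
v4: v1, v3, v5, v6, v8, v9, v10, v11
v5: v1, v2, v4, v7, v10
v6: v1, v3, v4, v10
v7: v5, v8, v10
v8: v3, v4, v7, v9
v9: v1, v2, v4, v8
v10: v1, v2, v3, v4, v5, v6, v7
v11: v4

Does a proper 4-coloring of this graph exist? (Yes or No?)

v1, v3, v4, v6, v10 form a clique, so at least 5 colors are needed.
So 4 colors are not enough.

No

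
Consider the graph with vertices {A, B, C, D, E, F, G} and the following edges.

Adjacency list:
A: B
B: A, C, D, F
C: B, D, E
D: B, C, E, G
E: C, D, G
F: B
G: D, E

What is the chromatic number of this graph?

D, E, G are pairwise adjacent, so at least 3 colors are needed.
3 colors suffice: color red → {A, D, F}; color blue → {B, E}; color green → {C, G}. Every edge joins two different colors.

3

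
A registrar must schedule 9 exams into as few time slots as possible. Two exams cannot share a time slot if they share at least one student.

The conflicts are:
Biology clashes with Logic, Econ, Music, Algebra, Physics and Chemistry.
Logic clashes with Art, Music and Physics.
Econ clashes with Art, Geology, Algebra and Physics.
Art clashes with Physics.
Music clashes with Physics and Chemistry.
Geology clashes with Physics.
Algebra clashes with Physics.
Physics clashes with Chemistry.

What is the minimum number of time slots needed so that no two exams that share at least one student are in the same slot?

Biology, Music, Physics, Chemistry pairwise conflict, so at least 4 time slots are needed.
4 time slots suffice: time slot 1 → {Physics}; time slot 2 → {Biology, Art, Geology}; time slot 3 → {Econ, Music}; time slot 4 → {Logic, Algebra, Chemistry}. No two conflicting exams share a time slot.

4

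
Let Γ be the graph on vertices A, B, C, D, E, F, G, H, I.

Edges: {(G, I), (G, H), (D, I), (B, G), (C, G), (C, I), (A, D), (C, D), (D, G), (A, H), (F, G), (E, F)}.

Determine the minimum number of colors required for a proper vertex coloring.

4

C, D, G, I form a clique, so at least 4 colors are needed.
One proper 4-coloring: A=red, B=blue, C=green, D=blue, E=red, F=blue, G=red, H=blue, I=yellow. Every edge joins two different colors.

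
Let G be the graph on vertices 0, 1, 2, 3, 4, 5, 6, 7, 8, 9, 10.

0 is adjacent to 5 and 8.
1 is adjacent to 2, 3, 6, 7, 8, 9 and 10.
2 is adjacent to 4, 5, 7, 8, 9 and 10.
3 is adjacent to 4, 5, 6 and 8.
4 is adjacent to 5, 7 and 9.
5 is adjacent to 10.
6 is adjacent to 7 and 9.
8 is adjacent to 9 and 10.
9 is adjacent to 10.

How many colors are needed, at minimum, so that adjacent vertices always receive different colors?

1, 2, 8, 9, 10 are mutually adjacent (a clique of size 5), so at least 5 colors are needed.
5 colors suffice: color red → {0, 1, 4}; color blue → {2, 3}; color green → {5, 7, 8}; color yellow → {9}; color purple → {6, 10}. No two adjacent vertices share a color.

5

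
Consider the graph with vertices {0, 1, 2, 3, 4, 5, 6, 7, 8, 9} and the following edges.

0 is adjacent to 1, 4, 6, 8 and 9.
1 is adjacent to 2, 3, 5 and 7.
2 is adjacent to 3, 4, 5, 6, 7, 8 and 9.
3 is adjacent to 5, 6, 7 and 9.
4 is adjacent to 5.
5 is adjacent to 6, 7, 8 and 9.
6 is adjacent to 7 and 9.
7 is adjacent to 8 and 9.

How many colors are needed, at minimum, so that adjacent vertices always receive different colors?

6

2, 3, 5, 6, 7, 9 are mutually adjacent (a clique of size 6), so at least 6 colors are needed.
A valid assignment using 6 colors: 0=a, 1=d, 2=a, 3=f, 4=c, 5=b, 6=e, 7=c, 8=d, 9=d. No two adjacent vertices share a color.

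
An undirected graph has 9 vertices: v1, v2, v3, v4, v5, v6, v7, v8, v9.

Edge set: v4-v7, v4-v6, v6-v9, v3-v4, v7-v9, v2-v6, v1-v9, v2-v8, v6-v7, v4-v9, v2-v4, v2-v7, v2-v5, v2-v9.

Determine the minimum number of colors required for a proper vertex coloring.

5

v2, v4, v6, v7, v9 form a clique, so at least 5 colors are needed.
5 colors suffice: color 1 → {v1, v2, v3}; color 2 → {v5, v8, v9}; color 3 → {v4}; color 4 → {v6}; color 5 → {v7}. No two adjacent vertices share a color.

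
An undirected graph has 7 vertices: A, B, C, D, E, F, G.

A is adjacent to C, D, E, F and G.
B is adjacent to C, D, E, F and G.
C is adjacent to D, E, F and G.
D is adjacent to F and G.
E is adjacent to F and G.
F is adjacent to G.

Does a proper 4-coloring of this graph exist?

A, C, E, F, G are mutually adjacent (a clique of size 5), so at least 5 colors are needed.
So 4 colors are not enough.

No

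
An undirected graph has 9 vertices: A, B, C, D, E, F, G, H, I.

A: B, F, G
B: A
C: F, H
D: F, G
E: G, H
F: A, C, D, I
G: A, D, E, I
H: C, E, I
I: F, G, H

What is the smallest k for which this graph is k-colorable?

2

A and G are adjacent, so at least 2 colors are needed.
One proper 2-coloring: A=2, B=1, C=2, D=2, E=2, F=1, G=1, H=1, I=2. Every edge joins two different colors.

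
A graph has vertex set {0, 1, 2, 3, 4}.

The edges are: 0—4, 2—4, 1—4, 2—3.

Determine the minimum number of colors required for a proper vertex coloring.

1 and 4 are adjacent, so at least 2 colors are needed.
2 colors suffice: color a → {3, 4}; color b → {0, 1, 2}. Every edge joins two different colors.

2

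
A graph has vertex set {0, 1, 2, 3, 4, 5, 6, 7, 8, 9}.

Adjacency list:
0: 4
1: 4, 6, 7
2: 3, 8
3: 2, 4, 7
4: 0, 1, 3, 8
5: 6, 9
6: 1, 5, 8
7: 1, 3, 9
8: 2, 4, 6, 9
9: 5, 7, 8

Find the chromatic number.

3

The cycle 2-3-7-9-8-2 has odd length 5, so it cannot be 2-colored; at least 3 colors are needed.
3 colors suffice: color a → {2, 4, 6, 7}; color b → {0, 1, 3, 5, 8}; color c → {9}. Every edge joins two different colors.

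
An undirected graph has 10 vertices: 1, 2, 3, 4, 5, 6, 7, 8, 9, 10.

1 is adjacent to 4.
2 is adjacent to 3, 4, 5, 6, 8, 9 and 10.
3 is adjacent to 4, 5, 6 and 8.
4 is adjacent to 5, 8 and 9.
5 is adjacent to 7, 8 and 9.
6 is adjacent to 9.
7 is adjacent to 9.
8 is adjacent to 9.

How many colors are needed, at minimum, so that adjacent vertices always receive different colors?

2, 3, 4, 5, 8 are mutually adjacent (a clique of size 5), so at least 5 colors are needed.
5 colors suffice: color red → {1, 2, 7}; color blue → {5, 6, 10}; color green → {4}; color yellow → {3, 9}; color purple → {8}. Each edge has distinct colors on its endpoints.

5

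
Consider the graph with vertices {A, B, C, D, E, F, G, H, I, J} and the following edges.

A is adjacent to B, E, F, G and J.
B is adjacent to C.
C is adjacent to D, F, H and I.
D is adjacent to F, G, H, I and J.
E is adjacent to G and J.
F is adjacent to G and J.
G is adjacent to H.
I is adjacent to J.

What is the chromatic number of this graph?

3

D, F, G are mutually adjacent, so at least 3 colors are needed.
3 colors suffice: color 1 → {A, D}; color 2 → {C, G, J}; color 3 → {B, E, F, H, I}. Each edge has distinct colors on its endpoints.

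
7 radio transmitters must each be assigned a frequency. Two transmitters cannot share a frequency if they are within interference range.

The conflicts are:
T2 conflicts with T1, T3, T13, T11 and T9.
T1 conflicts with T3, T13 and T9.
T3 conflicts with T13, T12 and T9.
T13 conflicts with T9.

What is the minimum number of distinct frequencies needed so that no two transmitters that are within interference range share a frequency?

T2, T1, T3, T13, T9 are mutually in conflict, so at least 5 frequencies are needed.
A valid assignment using 5 frequencies: T2=2, T1=3, T3=1, T13=4, T12=2, T11=1, T9=5. Each listed conflict is separated.

5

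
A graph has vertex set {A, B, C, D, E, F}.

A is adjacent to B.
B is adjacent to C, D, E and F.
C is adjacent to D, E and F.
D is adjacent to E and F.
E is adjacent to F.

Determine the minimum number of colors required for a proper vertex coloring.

B, C, D, E, F are pairwise adjacent (a clique of size 5), so at least 5 colors are needed.
One proper 5-coloring: A=2, B=1, C=4, D=2, E=3, F=5. Every edge joins two different colors.

5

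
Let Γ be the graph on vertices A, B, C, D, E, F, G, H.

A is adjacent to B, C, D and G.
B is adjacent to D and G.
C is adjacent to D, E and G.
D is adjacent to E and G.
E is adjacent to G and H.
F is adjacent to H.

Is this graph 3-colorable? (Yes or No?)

No

C, D, E, G form a clique, so at least 4 colors are needed.
So 3 colors are not enough.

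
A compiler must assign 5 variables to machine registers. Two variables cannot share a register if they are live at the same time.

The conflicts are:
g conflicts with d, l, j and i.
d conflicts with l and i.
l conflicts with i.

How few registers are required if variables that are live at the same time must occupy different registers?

4

g, d, l, i are mutually in conflict, so at least 4 registers are needed.
4 registers suffice: register 1 → {g}; register 2 → {l, j}; register 3 → {d}; register 4 → {i}. Each listed conflict is separated.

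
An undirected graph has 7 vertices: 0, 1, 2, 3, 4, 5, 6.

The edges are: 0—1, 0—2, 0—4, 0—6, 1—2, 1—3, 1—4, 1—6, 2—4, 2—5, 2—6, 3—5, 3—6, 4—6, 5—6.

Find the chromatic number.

5

0, 1, 2, 4, 6 are pairwise adjacent (a clique of size 5), so at least 5 colors are needed.
5 colors suffice: color a → {6}; color b → {2, 3}; color c → {1, 5}; color d → {4}; color e → {0}. No two adjacent vertices share a color.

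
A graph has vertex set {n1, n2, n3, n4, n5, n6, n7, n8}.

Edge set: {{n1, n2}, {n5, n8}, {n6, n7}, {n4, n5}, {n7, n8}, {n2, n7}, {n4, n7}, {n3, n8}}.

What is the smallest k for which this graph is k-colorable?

n4 and n5 are adjacent, so at least 2 colors are needed.
2 colors suffice: color 1 → {n1, n3, n5, n7}; color 2 → {n2, n4, n6, n8}. No two adjacent vertices share a color.

2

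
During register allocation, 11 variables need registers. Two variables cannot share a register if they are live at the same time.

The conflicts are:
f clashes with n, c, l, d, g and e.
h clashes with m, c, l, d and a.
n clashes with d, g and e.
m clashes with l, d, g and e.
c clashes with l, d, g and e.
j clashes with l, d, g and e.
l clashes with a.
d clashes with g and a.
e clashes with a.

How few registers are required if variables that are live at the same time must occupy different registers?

f, c, d, g all conflict with each other, so at least 4 registers are needed.
4 registers suffice: f=4, h=3, n=2, m=2, c=2, j=2, l=1, d=1, g=3, e=1, a=2. No two conflicting variables share a register.

4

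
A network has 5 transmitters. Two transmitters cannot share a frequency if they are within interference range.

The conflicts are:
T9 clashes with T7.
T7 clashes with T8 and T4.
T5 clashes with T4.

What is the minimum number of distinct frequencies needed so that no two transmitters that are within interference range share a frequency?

T5 and T4 conflict, so at least 2 frequencies are needed.
Using 2 frequencies: T9=2, T7=1, T8=2, T5=1, T4=2. Each listed conflict is separated.

2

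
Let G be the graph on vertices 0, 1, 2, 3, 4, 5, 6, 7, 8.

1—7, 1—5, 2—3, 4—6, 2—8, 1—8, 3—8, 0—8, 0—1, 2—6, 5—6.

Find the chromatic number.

0, 1, 8 form a triangle, so at least 3 colors are needed.
A valid assignment using 3 colors: 0=c, 1=b, 2=b, 3=c, 4=b, 5=c, 6=a, 7=a, 8=a. Every edge joins two different colors.

3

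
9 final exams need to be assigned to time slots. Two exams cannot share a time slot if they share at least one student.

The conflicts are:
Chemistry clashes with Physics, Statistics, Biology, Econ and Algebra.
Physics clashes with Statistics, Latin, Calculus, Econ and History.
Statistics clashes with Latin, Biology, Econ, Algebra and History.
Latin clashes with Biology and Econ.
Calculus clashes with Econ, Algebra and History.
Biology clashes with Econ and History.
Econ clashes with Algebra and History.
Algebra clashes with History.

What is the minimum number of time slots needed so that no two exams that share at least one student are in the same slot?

Statistics, Biology, Econ, History are mutually in conflict, so at least 4 time slots are needed.
4 time slots suffice: time slot 1 → {Econ}; time slot 2 → {Statistics, Calculus}; time slot 3 → {Chemistry, Latin, History}; time slot 4 → {Physics, Biology, Algebra}. Every pair that conflicts lands in different time slots.

4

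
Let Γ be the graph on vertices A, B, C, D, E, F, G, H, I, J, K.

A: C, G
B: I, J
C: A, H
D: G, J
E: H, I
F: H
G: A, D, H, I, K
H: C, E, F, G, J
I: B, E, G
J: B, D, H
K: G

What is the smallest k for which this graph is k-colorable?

3

The cycle J-D-G-I-B-J has odd length 5, so it cannot be 2-colored; at least 3 colors are needed.
A valid assignment using 3 colors: A=blue, B=green, C=red, D=blue, E=red, F=red, G=red, H=blue, I=blue, J=red, K=blue. No two adjacent vertices share a color.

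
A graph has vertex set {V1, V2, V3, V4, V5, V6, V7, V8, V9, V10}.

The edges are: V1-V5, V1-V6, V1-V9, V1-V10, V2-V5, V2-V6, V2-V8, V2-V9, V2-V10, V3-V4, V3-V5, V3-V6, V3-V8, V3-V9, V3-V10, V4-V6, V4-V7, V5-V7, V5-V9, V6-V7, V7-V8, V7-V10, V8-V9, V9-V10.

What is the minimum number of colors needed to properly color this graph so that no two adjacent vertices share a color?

3

V3, V5, V9 are mutually adjacent, so at least 3 colors are needed.
3 colors suffice: V1=2, V2=2, V3=2, V4=3, V5=3, V6=1, V7=2, V8=3, V9=1, V10=3. Each edge has distinct colors on its endpoints.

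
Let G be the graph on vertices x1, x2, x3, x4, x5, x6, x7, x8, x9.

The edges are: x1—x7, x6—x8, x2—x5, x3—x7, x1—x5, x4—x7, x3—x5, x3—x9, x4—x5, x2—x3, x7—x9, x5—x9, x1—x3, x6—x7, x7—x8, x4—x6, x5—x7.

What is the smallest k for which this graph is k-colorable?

x1, x3, x5, x7 form a clique, so at least 4 colors are needed.
4 colors suffice: x1=Y, x2=R, x3=G, x4=G, x5=B, x6=B, x7=R, x8=G, x9=Y. Each edge has distinct colors on its endpoints.

4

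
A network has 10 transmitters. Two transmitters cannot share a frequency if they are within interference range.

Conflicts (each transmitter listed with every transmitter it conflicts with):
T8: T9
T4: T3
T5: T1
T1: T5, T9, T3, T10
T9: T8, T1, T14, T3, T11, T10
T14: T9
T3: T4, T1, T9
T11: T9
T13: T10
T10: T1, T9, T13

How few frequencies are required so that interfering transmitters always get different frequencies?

3

T1, T9, T10 are mutually in conflict, so at least 3 frequencies are needed.
3 frequencies suffice: frequency 1 → {T4, T5, T9, T13}; frequency 2 → {T8, T1, T14, T11}; frequency 3 → {T3, T10}. Every pair that conflicts lands in different frequencies.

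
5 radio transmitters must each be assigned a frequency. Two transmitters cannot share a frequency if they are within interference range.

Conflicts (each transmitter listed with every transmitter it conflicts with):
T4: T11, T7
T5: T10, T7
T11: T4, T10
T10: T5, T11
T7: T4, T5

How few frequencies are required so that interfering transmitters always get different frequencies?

The cycle T5-T10-T11-T4-T7-T5 has odd length 5, so it cannot be 2-colored; at least 3 frequencies are needed.
Using 3 frequencies: T4=2, T5=2, T11=1, T10=3, T7=1. Each listed conflict is separated.

3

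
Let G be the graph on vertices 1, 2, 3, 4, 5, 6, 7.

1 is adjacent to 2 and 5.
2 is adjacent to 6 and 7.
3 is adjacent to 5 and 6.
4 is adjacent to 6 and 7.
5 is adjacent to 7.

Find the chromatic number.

The cycle 6-3-5-7-4-6 has odd length 5, so it cannot be 2-colored; at least 3 colors are needed.
A valid assignment using 3 colors: 1=blue, 2=green, 3=blue, 4=green, 5=red, 6=red, 7=blue. Every edge joins two different colors.

3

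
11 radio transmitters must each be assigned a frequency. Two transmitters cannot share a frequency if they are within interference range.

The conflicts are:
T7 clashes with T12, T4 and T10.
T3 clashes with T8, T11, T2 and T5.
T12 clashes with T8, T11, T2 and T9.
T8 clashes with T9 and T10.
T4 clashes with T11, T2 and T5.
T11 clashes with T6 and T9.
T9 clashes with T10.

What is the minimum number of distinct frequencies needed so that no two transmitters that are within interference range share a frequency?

T12, T11, T9 all conflict with each other, so at least 3 frequencies are needed.
3 frequencies suffice: T7=2, T3=1, T12=1, T8=2, T4=1, T11=2, T2=2, T6=1, T9=3, T5=2, T10=1. Each listed conflict is separated.

3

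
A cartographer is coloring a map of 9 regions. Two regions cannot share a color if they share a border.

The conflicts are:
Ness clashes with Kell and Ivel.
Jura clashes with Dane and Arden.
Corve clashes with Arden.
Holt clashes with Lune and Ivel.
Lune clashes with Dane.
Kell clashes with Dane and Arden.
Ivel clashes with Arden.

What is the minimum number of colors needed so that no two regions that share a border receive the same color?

2

Kell and Dane conflict, so at least 2 colors are needed.
One proper 2-coloring: Ness=1, Jura=2, Corve=2, Holt=1, Lune=2, Kell=2, Dane=1, Ivel=2, Arden=1. No two conflicting regions share a color.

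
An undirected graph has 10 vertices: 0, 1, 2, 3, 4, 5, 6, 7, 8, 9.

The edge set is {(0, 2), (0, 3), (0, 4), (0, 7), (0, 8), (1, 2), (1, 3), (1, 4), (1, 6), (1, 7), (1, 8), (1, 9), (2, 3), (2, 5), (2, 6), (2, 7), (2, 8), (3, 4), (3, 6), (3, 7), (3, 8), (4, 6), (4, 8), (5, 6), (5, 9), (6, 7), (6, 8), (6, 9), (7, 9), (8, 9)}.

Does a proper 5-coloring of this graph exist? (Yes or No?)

The chromatic number is 5. 1, 3, 4, 6, 8 form a clique, so at least 5 colors are needed.
5 colors suffice: 0=a, 1=d, 2=b, 3=e, 4=b, 5=c, 6=a, 7=c, 8=c, 9=b.
That is already a proper 5-coloring.

Yes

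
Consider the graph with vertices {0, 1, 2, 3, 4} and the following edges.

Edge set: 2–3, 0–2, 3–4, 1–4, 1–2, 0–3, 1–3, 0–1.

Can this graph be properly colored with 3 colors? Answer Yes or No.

No

0, 1, 2, 3 are pairwise adjacent (a clique of size 4), so at least 4 colors are needed.
So 3 colors are not enough.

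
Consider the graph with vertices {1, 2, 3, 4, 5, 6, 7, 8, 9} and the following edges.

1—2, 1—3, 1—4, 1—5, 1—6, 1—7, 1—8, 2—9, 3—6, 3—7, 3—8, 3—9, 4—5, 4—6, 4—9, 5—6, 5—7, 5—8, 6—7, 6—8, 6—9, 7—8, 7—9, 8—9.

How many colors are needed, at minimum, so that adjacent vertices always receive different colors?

5

3, 6, 7, 8, 9 form a clique, so at least 5 colors are needed.
5 colors suffice: 1=a, 2=b, 3=e, 4=c, 5=e, 6=b, 7=d, 8=c, 9=a. Each edge has distinct colors on its endpoints.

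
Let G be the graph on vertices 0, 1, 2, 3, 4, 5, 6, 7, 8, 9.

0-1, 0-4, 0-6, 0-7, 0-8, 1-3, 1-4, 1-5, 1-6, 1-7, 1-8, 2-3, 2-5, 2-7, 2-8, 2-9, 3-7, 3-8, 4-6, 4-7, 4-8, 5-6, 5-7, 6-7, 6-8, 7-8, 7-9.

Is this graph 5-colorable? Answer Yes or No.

No

0, 1, 4, 6, 7, 8 are pairwise adjacent (a clique of size 6), so at least 6 colors are needed.
So 5 colors are not enough.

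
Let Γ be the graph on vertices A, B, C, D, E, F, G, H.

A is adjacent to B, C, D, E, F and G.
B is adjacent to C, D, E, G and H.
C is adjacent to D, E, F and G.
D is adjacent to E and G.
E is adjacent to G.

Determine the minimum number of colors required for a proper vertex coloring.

A, B, C, D, E, G are mutually adjacent (a clique of size 6), so at least 6 colors are needed.
A valid assignment using 6 colors: A=1, B=3, C=2, D=5, E=4, F=3, G=6, H=1. Each edge has distinct colors on its endpoints.

6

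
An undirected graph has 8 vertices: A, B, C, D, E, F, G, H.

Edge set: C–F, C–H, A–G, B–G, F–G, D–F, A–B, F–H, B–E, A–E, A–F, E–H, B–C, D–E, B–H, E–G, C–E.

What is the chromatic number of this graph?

B, C, E, H are pairwise adjacent (a clique of size 4), so at least 4 colors are needed.
One proper 4-coloring: A=yellow, B=blue, C=green, D=blue, E=red, F=red, G=green, H=yellow. Each edge has distinct colors on its endpoints.

4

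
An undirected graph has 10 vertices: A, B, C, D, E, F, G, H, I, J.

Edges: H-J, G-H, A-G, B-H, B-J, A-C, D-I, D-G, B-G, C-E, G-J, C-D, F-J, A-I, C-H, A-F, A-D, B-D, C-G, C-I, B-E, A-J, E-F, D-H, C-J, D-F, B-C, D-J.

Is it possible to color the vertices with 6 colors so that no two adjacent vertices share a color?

Yes

The chromatic number is 6. B, C, D, G, H, J form a clique, so at least 6 colors are needed.
A valid assignment using 6 colors: A=5, B=5, C=2, D=1, E=1, F=2, G=4, H=6, I=3, J=3.
That is already a proper 6-coloring.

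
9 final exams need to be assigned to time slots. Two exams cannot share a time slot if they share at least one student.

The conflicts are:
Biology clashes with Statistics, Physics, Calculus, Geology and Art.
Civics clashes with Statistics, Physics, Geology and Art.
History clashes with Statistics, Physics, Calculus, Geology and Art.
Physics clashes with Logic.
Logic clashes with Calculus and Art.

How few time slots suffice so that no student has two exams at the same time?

2

Civics and Physics conflict, so at least 2 time slots are needed.
2 time slots suffice: time slot 1 → {Biology, Civics, History, Logic}; time slot 2 → {Statistics, Physics, Calculus, Geology, Art}. No two conflicting exams share a time slot.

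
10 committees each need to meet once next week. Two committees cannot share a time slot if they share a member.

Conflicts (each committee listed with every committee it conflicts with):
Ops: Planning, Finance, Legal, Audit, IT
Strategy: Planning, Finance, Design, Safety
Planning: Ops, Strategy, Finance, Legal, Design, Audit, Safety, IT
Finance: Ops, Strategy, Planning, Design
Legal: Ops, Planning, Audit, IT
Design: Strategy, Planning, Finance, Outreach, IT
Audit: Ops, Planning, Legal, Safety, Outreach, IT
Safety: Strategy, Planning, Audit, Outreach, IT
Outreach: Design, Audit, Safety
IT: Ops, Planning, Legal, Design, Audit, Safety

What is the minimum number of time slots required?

5

Ops, Planning, Legal, Audit, IT are mutually in conflict, so at least 5 time slots are needed.
Using 5 time slots: Ops=4, Strategy=5, Planning=1, Finance=3, Legal=5, Design=2, Audit=2, Safety=4, Outreach=1, IT=3. Every pair that conflicts lands in different time slots.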